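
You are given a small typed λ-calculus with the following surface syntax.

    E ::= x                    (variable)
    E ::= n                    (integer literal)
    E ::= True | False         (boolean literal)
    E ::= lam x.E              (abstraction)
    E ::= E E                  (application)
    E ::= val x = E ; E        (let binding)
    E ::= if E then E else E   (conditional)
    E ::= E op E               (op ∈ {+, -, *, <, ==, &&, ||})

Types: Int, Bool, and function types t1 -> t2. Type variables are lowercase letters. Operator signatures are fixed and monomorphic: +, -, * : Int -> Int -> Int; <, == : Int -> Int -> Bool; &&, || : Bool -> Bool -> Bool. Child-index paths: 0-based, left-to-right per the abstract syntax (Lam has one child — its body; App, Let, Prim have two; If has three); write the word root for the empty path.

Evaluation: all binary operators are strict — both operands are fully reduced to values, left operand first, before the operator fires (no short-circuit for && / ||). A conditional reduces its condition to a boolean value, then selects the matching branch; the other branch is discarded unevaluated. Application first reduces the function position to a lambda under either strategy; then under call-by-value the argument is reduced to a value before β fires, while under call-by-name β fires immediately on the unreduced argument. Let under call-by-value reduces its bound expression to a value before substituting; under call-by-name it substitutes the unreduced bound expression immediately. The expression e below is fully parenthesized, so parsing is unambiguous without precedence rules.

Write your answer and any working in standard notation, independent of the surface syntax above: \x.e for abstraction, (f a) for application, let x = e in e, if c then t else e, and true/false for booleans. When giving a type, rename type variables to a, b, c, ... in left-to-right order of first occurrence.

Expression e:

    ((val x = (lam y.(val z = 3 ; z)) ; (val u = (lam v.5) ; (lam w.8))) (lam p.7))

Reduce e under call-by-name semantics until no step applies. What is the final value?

Answer: 8

Working:
step 0: ((let x = (\y.(let z = 3 in z)) in (let u = (\v.5) in (\w.8))) (\p.7))
step 1: [let@0] ((let u = (\v.5) in (\w.8)) (\p.7))
step 2: [let@0] ((\w.8) (\p.7))
step 3: [beta@root] 8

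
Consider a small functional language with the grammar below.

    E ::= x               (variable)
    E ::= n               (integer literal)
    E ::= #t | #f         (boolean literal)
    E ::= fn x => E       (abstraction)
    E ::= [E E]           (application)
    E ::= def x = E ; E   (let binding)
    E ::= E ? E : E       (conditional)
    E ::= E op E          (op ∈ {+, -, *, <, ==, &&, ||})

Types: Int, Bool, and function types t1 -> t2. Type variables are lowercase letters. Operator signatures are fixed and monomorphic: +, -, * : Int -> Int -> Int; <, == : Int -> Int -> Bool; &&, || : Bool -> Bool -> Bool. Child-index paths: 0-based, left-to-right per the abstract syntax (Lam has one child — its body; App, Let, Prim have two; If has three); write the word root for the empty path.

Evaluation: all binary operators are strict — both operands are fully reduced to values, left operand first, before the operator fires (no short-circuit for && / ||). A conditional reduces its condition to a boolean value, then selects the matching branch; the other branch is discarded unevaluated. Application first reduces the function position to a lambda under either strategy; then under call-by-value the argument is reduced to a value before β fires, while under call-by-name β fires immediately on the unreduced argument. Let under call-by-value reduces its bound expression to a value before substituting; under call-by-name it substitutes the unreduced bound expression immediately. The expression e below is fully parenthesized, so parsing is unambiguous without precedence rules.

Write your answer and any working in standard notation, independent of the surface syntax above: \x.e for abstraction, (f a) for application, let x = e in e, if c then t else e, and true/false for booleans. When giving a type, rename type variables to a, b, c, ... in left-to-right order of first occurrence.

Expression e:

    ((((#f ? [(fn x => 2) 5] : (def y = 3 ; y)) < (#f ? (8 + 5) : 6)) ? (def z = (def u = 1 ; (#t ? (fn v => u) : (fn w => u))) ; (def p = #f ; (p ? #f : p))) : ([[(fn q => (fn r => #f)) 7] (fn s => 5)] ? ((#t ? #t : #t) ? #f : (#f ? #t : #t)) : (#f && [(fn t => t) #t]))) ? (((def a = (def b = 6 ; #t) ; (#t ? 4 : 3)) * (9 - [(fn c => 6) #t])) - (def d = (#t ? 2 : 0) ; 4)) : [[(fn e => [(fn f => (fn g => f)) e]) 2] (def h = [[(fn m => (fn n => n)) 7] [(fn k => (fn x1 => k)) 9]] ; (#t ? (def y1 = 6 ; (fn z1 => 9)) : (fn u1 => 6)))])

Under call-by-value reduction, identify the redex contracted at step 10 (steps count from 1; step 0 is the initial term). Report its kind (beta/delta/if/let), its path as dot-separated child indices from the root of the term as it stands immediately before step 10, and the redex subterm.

Derivation:
step 0: (if (if ((if false then ((\x.2) 5) else (let y = 3 in y)) < (if false then (8 + 5) else 6)) then (let z = (let u = 1 in (if true then (\v.u) else (\w.u))) in (let p = false in (if p then false else p))) else (if (((\q.(\r.false)) 7) (\s.5)) then (if (if true then true else true) then false else (if false then true else true)) else (false && ((\t.t) true)))) then (((let a = (let b = 6 in true) in (if true then 4 else 3)) * (9 - ((\c.6) true))) - (let d = (if true then 2 else 0) in 4)) else (((\e.((\f.(\g.f)) e)) 2) (let h = (((\m.(\n.n)) 7) ((\k.(\x1.k)) 9)) in (if true then (let y1 = 6 in (\z1.9)) else (\u1.6)))))
step 1: [if@0.0.0] (if (if ((let y = 3 in y) < (if false then (8 + 5) else 6)) then (let z = (let u = 1 in (if true then (\v.u) else (\w.u))) in (let p = false in (if p then false else p))) else (if (((\q.(\r.false)) 7) (\s.5)) then (if (if true then true else true) then false else (if false then true else true)) else (false && ((\t.t) true)))) then (((let a = (let b = 6 in true) in (if true then 4 else 3)) * (9 - ((\c.6) true))) - (let d = (if true then 2 else 0) in 4)) else (((\e.((\f.(\g.f)) e)) 2) (let h = (((\m.(\n.n)) 7) ((\k.(\x1.k)) 9)) in (if true then (let y1 = 6 in (\z1.9)) else (\u1.6)))))
step 2: [let@0.0.0] (if (if (3 < (if false then (8 + 5) else 6)) then (let z = (let u = 1 in (if true then (\v.u) else (\w.u))) in (let p = false in (if p then false else p))) else (if (((\q.(\r.false)) 7) (\s.5)) then (if (if true then true else true) then false else (if false then true else true)) else (false && ((\t.t) true)))) then (((let a = (let b = 6 in true) in (if true then 4 else 3)) * (9 - ((\c.6) true))) - (let d = (if true then 2 else 0) in 4)) else (((\e.((\f.(\g.f)) e)) 2) (let h = (((\m.(\n.n)) 7) ((\k.(\x1.k)) 9)) in (if true then (let y1 = 6 in (\z1.9)) else (\u1.6)))))
step 3: [if@0.0.1] (if (if (3 < 6) then (let z = (let u = 1 in (if true then (\v.u) else (\w.u))) in (let p = false in (if p then false else p))) else (if (((\q.(\r.false)) 7) (\s.5)) then (if (if true then true else true) then false else (if false then true else true)) else (false && ((\t.t) true)))) then (((let a = (let b = 6 in true) in (if true then 4 else 3)) * (9 - ((\c.6) true))) - (let d = (if true then 2 else 0) in 4)) else (((\e.((\f.(\g.f)) e)) 2) (let h = (((\m.(\n.n)) 7) ((\k.(\x1.k)) 9)) in (if true then (let y1 = 6 in (\z1.9)) else (\u1.6)))))
step 4: [delta@0.0] (if (if true then (let z = (let u = 1 in (if true then (\v.u) else (\w.u))) in (let p = false in (if p then false else p))) else (if (((\q.(\r.false)) 7) (\s.5)) then (if (if true then true else true) then false else (if false then true else true)) else (false && ((\t.t) true)))) then (((let a = (let b = 6 in true) in (if true then 4 else 3)) * (9 - ((\c.6) true))) - (let d = (if true then 2 else 0) in 4)) else (((\e.((\f.(\g.f)) e)) 2) (let h = (((\m.(\n.n)) 7) ((\k.(\x1.k)) 9)) in (if true then (let y1 = 6 in (\z1.9)) else (\u1.6)))))
step 5: [if@0] (if (let z = (let u = 1 in (if true then (\v.u) else (\w.u))) in (let p = false in (if p then false else p))) then (((let a = (let b = 6 in true) in (if true then 4 else 3)) * (9 - ((\c.6) true))) - (let d = (if true then 2 else 0) in 4)) else (((\e.((\f.(\g.f)) e)) 2) (let h = (((\m.(\n.n)) 7) ((\k.(\x1.k)) 9)) in (if true then (let y1 = 6 in (\z1.9)) else (\u1.6)))))
step 6: [let@0.0] (if (let z = (if true then (\v.1) else (\w.1)) in (let p = false in (if p then false else p))) then (((let a = (let b = 6 in true) in (if true then 4 else 3)) * (9 - ((\c.6) true))) - (let d = (if true then 2 else 0) in 4)) else (((\e.((\f.(\g.f)) e)) 2) (let h = (((\m.(\n.n)) 7) ((\k.(\x1.k)) 9)) in (if true then (let y1 = 6 in (\z1.9)) else (\u1.6)))))
step 7: [if@0.0] (if (let z = (\v.1) in (let p = false in (if p then false else p))) then (((let a = (let b = 6 in true) in (if true then 4 else 3)) * (9 - ((\c.6) true))) - (let d = (if true then 2 else 0) in 4)) else (((\e.((\f.(\g.f)) e)) 2) (let h = (((\m.(\n.n)) 7) ((\k.(\x1.k)) 9)) in (if true then (let y1 = 6 in (\z1.9)) else (\u1.6)))))
step 8: [let@0] (if (let p = false in (if p then false else p)) then (((let a = (let b = 6 in true) in (if true then 4 else 3)) * (9 - ((\c.6) true))) - (let d = (if true then 2 else 0) in 4)) else (((\e.((\f.(\g.f)) e)) 2) (let h = (((\m.(\n.n)) 7) ((\k.(\x1.k)) 9)) in (if true then (let y1 = 6 in (\z1.9)) else (\u1.6)))))
step 9: [let@0] (if (if false then false else false) then (((let a = (let b = 6 in true) in (if true then 4 else 3)) * (9 - ((\c.6) true))) - (let d = (if true then 2 else 0) in 4)) else (((\e.((\f.(\g.f)) e)) 2) (let h = (((\m.(\n.n)) 7) ((\k.(\x1.k)) 9)) in (if true then (let y1 = 6 in (\z1.9)) else (\u1.6)))))
step 10: [if@0] (if false then (((let a = (let b = 6 in true) in (if true then 4 else 3)) * (9 - ((\c.6) true))) - (let d = (if true then 2 else 0) in 4)) else (((\e.((\f.(\g.f)) e)) 2) (let h = (((\m.(\n.n)) 7) ((\k.(\x1.k)) 9)) in (if true then (let y1 = 6 in (\z1.9)) else (\u1.6)))))

Answer: if at 0 : (if false then false else false)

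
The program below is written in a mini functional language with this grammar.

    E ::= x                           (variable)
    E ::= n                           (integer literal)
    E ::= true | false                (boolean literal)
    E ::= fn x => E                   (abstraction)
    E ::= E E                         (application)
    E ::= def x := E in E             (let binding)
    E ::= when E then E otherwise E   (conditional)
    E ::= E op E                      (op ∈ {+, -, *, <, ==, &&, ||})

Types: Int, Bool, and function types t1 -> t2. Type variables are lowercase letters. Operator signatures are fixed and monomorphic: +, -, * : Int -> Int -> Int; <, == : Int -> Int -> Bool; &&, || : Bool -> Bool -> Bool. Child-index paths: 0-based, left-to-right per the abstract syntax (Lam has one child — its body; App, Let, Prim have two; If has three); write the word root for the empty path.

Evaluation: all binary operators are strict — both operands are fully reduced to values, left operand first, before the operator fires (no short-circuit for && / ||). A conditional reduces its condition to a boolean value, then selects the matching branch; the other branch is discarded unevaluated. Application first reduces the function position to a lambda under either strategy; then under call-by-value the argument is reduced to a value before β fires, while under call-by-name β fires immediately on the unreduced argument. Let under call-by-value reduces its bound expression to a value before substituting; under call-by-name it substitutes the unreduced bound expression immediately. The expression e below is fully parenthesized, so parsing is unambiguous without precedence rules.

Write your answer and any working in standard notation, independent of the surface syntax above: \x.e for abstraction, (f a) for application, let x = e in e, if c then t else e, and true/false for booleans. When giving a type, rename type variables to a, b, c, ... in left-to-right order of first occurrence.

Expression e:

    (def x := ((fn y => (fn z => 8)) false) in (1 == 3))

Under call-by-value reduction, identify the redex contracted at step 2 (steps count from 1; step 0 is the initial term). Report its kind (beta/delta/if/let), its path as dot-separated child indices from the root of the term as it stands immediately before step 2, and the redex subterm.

Answer: let at root : (let x = (\z.8) in (1 == 3))

Derivation:
step 0: (let x = ((\y.(\z.8)) false) in (1 == 3))
step 1: [beta@0] (let x = (\z.8) in (1 == 3))
step 2: [let@root] (1 == 3)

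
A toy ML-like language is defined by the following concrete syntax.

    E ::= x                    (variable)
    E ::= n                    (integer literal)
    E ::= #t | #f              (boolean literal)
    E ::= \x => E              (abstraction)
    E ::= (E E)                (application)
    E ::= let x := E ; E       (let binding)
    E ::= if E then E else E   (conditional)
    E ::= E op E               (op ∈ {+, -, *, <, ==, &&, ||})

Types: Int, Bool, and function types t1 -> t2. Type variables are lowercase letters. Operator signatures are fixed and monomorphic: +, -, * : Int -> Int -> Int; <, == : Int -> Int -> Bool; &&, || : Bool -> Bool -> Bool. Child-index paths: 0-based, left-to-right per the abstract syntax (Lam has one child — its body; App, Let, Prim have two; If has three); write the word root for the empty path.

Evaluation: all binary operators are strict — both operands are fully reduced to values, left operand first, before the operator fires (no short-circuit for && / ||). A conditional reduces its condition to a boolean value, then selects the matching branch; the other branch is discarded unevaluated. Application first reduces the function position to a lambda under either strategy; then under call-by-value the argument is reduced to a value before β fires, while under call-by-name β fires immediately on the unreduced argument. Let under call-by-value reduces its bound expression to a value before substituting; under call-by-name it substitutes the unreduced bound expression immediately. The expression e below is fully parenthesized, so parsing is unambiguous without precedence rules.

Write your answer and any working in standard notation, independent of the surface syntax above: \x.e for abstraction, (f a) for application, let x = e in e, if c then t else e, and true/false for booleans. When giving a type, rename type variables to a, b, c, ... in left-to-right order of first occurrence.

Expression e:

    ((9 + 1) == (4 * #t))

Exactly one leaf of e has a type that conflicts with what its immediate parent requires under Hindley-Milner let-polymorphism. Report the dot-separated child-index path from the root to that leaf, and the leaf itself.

Working:
  unify Int ~ Int
  unify Int ~ Int
  unify Int ~ Int
  unify Int ~ Int
  unify Bool ~ Int
  FAIL: mismatch Bool ~ Int

Answer: 1.1 : true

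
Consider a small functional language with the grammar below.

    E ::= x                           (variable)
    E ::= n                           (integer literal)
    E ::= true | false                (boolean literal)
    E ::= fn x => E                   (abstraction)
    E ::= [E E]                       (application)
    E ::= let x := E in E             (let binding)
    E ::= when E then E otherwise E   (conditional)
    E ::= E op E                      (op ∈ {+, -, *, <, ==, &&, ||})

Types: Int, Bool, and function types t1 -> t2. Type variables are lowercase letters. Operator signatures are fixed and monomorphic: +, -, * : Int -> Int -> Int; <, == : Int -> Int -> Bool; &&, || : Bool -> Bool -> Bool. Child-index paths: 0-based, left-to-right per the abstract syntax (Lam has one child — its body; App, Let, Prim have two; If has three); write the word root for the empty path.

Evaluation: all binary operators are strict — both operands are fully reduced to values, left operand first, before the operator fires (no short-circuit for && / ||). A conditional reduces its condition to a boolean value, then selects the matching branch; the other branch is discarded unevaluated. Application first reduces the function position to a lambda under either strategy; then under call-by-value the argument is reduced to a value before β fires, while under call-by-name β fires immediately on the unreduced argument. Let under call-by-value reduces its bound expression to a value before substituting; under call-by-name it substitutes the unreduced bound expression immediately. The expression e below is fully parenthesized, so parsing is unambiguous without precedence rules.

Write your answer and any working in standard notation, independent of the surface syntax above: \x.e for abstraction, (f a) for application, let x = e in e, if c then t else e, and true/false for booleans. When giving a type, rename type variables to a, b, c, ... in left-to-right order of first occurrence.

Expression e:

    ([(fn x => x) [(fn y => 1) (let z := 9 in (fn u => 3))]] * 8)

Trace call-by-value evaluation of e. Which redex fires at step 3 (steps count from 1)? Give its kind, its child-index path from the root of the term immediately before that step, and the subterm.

Answer: beta at 0 : ((\x.x) 1)

Working:
step 0: (((\x.x) ((\y.1) (let z = 9 in (\u.3)))) * 8)
step 1: [let@0.1.1] (((\x.x) ((\y.1) (\u.3))) * 8)
step 2: [beta@0.1] (((\x.x) 1) * 8)
step 3: [beta@0] (1 * 8)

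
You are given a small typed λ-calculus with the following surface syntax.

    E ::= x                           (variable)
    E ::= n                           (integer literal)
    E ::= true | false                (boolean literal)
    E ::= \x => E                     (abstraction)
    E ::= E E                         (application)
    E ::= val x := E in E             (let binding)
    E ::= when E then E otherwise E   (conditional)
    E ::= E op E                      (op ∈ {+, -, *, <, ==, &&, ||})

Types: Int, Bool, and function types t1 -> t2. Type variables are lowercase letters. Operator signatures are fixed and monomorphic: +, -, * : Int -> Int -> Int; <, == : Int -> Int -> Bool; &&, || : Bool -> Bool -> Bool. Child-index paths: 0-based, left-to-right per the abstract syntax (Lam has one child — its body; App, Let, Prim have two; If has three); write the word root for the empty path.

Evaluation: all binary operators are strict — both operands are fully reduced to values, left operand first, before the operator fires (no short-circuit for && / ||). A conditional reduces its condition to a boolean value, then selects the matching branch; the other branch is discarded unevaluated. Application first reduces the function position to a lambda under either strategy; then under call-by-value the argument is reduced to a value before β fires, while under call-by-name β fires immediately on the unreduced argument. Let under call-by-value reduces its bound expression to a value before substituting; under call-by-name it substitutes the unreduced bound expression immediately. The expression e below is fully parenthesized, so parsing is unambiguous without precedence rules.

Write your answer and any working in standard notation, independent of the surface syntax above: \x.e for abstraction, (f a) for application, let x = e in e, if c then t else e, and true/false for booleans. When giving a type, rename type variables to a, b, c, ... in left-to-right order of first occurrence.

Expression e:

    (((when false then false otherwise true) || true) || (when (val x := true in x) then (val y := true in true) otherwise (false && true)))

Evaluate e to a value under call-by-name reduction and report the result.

Derivation:
step 0: (((if false then false else true) || true) || (if (let x = true in x) then (let y = true in true) else (false && true)))
step 1: [if@0.0] ((true || true) || (if (let x = true in x) then (let y = true in true) else (false && true)))
step 2: [delta@0] (true || (if (let x = true in x) then (let y = true in true) else (false && true)))
step 3: [let@1.0] (true || (if true then (let y = true in true) else (false && true)))
step 4: [if@1] (true || (let y = true in true))
step 5: [let@1] (true || true)
step 6: [delta@root] true

Answer: true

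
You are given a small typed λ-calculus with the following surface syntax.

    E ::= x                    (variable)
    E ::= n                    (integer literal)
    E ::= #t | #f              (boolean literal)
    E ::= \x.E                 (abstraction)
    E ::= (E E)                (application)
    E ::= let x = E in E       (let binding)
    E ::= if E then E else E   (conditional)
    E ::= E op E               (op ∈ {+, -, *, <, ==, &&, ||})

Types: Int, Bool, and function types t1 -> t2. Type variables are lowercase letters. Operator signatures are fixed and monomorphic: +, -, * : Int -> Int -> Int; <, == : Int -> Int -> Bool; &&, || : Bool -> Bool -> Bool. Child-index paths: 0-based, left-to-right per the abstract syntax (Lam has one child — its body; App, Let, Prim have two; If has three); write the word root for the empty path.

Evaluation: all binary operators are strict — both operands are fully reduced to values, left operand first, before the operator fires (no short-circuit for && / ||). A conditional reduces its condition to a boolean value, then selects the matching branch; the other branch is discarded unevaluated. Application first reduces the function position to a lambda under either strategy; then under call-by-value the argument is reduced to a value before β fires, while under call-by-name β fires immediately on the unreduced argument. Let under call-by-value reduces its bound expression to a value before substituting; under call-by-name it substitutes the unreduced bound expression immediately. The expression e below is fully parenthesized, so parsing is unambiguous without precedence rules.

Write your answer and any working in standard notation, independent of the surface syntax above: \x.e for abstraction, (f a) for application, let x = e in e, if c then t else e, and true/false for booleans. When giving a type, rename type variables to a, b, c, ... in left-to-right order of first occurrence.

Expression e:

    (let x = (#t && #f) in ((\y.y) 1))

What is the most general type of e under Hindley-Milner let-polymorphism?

Answer: Int

Working:
  unify Bool ~ Bool
  unify Bool ~ Bool
let x : Bool
y : a
\y._ : a -> a
  unify a -> a ~ Int -> b
  unify a ~ Int
  unify Int ~ b
_ _ : Int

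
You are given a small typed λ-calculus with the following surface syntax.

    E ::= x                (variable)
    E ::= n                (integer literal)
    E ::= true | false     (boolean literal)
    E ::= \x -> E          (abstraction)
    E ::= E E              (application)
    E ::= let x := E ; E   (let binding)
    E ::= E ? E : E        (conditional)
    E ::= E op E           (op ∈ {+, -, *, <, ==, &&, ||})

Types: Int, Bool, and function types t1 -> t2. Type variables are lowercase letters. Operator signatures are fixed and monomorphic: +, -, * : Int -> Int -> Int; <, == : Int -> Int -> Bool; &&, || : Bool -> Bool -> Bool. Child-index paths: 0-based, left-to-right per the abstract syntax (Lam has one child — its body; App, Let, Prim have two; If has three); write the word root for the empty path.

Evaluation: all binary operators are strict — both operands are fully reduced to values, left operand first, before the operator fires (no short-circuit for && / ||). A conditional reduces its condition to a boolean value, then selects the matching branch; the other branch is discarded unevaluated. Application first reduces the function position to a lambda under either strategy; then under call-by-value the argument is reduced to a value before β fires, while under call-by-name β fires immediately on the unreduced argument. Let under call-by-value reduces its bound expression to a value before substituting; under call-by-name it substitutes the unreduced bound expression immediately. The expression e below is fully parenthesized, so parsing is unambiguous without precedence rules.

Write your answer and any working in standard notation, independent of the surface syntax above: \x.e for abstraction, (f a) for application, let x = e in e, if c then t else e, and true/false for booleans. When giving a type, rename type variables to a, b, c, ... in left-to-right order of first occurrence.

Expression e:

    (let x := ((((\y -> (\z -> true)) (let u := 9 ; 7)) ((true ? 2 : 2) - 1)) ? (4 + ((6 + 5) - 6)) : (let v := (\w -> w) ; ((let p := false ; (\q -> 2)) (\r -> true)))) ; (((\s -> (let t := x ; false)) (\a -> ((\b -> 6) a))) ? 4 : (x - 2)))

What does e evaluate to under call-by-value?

Answer: 7

Trace:
step 0: (let x = (if (((\y.(\z.true)) (let u = 9 in 7)) ((if true then 2 else 2) - 1)) then (4 + ((6 + 5) - 6)) else (let v = (\w.w) in ((let p = false in (\q.2)) (\r.true)))) in (if ((\s.(let t = x in false)) (\a.((\b.6) a))) then 4 else (x - 2)))
step 1: [let@0.0.0.1] (let x = (if (((\y.(\z.true)) 7) ((if true then 2 else 2) - 1)) then (4 + ((6 + 5) - 6)) else (let v = (\w.w) in ((let p = false in (\q.2)) (\r.true)))) in (if ((\s.(let t = x in false)) (\a.((\b.6) a))) then 4 else (x - 2)))
step 2: [beta@0.0.0] (let x = (if ((\z.true) ((if true then 2 else 2) - 1)) then (4 + ((6 + 5) - 6)) else (let v = (\w.w) in ((let p = false in (\q.2)) (\r.true)))) in (if ((\s.(let t = x in false)) (\a.((\b.6) a))) then 4 else (x - 2)))
step 3: [if@0.0.1.0] (let x = (if ((\z.true) (2 - 1)) then (4 + ((6 + 5) - 6)) else (let v = (\w.w) in ((let p = false in (\q.2)) (\r.true)))) in (if ((\s.(let t = x in false)) (\a.((\b.6) a))) then 4 else (x - 2)))
step 4: [delta@0.0.1] (let x = (if ((\z.true) 1) then (4 + ((6 + 5) - 6)) else (let v = (\w.w) in ((let p = false in (\q.2)) (\r.true)))) in (if ((\s.(let t = x in false)) (\a.((\b.6) a))) then 4 else (x - 2)))
step 5: [beta@0.0] (let x = (if true then (4 + ((6 + 5) - 6)) else (let v = (\w.w) in ((let p = false in (\q.2)) (\r.true)))) in (if ((\s.(let t = x in false)) (\a.((\b.6) a))) then 4 else (x - 2)))
step 6: [if@0] (let x = (4 + ((6 + 5) - 6)) in (if ((\s.(let t = x in false)) (\a.((\b.6) a))) then 4 else (x - 2)))
step 7: [delta@0.1.0] (let x = (4 + (11 - 6)) in (if ((\s.(let t = x in false)) (\a.((\b.6) a))) then 4 else (x - 2)))
step 8: [delta@0.1] (let x = (4 + 5) in (if ((\s.(let t = x in false)) (\a.((\b.6) a))) then 4 else (x - 2)))
step 9: [delta@0] (let x = 9 in (if ((\s.(let t = x in false)) (\a.((\b.6) a))) then 4 else (x - 2)))
step 10: [let@root] (if ((\s.(let t = 9 in false)) (\a.((\b.6) a))) then 4 else (9 - 2))
step 11: [beta@0] (if (let t = 9 in false) then 4 else (9 - 2))
step 12: [let@0] (if false then 4 else (9 - 2))
step 13: [if@root] (9 - 2)
step 14: [delta@root] 7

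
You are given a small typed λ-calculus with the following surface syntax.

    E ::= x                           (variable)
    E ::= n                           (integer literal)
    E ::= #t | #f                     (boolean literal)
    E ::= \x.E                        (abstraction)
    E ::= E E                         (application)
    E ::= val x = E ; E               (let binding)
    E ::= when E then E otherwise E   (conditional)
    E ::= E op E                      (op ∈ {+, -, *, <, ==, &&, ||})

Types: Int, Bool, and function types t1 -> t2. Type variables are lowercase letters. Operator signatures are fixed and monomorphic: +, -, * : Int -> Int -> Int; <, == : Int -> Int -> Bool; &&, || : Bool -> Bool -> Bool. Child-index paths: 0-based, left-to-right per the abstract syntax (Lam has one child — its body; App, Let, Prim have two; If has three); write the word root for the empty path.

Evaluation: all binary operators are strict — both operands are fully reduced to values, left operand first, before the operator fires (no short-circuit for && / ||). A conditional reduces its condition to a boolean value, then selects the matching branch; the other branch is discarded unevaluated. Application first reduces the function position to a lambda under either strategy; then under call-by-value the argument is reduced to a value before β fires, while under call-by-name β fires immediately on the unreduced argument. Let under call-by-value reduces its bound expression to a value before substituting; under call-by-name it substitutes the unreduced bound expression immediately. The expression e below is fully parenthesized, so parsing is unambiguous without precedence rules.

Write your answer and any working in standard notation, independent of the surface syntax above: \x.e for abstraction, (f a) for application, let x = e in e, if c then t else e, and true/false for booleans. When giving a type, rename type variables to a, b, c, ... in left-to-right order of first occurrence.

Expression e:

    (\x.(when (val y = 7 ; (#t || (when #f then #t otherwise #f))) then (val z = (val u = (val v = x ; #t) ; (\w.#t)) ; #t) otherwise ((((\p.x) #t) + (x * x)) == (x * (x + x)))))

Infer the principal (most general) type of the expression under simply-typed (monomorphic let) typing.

Trace:
let y : Int
  unify Bool ~ Bool
  unify Bool ~ Bool
  unify Bool ~ Bool
  unify Bool ~ Bool
  unify Bool ~ Bool
x : a
let v : a
let u : Bool
\w._ : b -> Bool
let z : b -> Bool
x : a
\p._ : c -> a
  unify c -> a ~ Bool -> d
  unify c ~ Bool
  unify a ~ d
_ _ : d
  unify d ~ Int
x : Int
  unify Int ~ Int
x : Int
  unify Int ~ Int
  unify Int ~ Int
  unify Int ~ Int
x : Int
  unify Int ~ Int
x : Int
  unify Int ~ Int
x : Int
  unify Int ~ Int
  unify Int ~ Int
  unify Int ~ Int
  unify Bool ~ Bool
\x._ : Int -> Bool

Answer: Int -> Bool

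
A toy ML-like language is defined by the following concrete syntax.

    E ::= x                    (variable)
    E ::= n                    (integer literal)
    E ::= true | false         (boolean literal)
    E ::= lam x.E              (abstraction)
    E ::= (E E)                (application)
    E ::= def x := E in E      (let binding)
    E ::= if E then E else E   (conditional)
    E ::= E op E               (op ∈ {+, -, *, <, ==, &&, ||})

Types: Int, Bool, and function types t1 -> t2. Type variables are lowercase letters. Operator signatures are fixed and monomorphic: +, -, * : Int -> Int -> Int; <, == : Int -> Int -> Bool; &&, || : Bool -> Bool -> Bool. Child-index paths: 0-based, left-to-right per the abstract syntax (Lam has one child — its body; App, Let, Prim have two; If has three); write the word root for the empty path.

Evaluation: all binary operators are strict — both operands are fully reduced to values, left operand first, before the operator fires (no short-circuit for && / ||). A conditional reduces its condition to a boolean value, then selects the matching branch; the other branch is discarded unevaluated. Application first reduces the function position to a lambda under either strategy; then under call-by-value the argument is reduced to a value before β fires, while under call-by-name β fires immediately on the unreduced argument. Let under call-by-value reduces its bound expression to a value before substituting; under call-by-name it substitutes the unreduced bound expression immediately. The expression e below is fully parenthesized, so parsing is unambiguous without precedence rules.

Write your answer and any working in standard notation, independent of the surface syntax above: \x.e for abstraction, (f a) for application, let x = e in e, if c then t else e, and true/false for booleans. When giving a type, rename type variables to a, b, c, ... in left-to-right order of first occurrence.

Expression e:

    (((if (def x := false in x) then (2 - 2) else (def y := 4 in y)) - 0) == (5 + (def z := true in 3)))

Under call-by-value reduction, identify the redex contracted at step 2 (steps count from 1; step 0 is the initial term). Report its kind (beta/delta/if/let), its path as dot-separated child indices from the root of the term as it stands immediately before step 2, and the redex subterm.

Answer: if at 0.0 : (if false then (2 - 2) else (let y = 4 in y))

Derivation:
step 0: (((if (let x = false in x) then (2 - 2) else (let y = 4 in y)) - 0) == (5 + (let z = true in 3)))
step 1: [let@0.0.0] (((if false then (2 - 2) else (let y = 4 in y)) - 0) == (5 + (let z = true in 3)))
step 2: [if@0.0] (((let y = 4 in y) - 0) == (5 + (let z = true in 3)))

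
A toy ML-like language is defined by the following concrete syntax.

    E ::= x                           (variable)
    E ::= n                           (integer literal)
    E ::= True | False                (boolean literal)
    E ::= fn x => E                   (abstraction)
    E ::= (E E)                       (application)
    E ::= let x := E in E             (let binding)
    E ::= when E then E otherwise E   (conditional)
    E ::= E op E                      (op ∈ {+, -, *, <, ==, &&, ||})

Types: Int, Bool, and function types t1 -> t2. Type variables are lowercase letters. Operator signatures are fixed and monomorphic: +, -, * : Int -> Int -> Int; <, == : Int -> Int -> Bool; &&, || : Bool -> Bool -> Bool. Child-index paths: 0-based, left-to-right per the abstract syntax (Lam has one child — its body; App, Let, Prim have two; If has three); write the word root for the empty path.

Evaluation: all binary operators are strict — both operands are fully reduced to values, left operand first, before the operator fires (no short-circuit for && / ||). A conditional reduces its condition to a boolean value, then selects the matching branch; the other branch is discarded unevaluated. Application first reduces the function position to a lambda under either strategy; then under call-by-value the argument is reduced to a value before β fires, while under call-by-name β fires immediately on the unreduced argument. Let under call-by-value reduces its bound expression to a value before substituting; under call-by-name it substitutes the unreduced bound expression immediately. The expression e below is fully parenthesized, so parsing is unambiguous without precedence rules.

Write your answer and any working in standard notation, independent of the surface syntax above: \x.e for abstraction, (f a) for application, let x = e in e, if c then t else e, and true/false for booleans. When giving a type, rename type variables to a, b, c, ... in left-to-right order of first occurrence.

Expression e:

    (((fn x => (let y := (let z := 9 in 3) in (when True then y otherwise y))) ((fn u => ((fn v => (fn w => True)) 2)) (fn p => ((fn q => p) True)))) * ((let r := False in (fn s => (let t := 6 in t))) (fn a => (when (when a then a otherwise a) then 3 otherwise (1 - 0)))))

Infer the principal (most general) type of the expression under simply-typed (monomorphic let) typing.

Derivation:
let z : Int
let y : Int
  unify Bool ~ Bool
y : Int
y : Int
  unify Int ~ Int
\x._ : a -> Int
\w._ : d -> Bool
\v._ : c -> d -> Bool
  unify c -> d -> Bool ~ Int -> e
  unify c ~ Int
  unify d -> Bool ~ e
_ _ : d -> Bool
\u._ : b -> d -> Bool
p : f
\q._ : g -> f
  unify g -> f ~ Bool -> h
  unify g ~ Bool
  unify f ~ h
_ _ : h
\p._ : h -> h
  unify b -> d -> Bool ~ (h -> h) -> i
  unify b ~ h -> h
  unify d -> Bool ~ i
_ _ : d -> Bool
  unify a -> Int ~ (d -> Bool) -> j
  unify a ~ d -> Bool
  unify Int ~ j
_ _ : Int
  unify Int ~ Int
let r : Bool
let t : Int
t : Int
\s._ : k -> Int
a : l
  unify l ~ Bool
a : Bool
a : Bool
  unify Bool ~ Bool
  unify Bool ~ Bool
  unify Int ~ Int
  unify Int ~ Int
  unify Int ~ Int
\a._ : Bool -> Int
  unify k -> Int ~ (Bool -> Int) -> m
  unify k ~ Bool -> Int
  unify Int ~ m
_ _ : Int
  unify Int ~ Int

Answer: Int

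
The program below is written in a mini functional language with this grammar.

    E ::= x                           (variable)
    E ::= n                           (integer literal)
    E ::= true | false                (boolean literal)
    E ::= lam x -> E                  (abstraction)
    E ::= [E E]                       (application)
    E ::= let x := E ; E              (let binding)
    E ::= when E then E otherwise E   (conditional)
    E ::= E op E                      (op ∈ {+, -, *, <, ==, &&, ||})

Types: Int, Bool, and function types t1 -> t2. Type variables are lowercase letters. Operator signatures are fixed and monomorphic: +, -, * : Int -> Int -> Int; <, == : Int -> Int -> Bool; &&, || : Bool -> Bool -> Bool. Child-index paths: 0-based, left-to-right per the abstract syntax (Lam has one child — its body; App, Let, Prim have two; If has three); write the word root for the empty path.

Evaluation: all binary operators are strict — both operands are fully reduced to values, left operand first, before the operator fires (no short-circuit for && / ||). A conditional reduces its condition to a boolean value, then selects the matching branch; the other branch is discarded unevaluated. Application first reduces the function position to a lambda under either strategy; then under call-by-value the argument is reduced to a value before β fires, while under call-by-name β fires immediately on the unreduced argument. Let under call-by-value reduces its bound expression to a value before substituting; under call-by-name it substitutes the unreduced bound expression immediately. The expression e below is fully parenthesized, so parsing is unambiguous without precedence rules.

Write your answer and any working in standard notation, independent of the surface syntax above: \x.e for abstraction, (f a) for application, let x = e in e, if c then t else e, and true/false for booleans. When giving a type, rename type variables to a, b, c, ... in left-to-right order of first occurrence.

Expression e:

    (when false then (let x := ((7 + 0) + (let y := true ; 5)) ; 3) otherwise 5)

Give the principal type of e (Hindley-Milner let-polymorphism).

Answer: Int

Working:
  unify Bool ~ Bool
  unify Int ~ Int
  unify Int ~ Int
  unify Int ~ Int
let y : Bool
  unify Int ~ Int
let x : Int
  unify Int ~ Int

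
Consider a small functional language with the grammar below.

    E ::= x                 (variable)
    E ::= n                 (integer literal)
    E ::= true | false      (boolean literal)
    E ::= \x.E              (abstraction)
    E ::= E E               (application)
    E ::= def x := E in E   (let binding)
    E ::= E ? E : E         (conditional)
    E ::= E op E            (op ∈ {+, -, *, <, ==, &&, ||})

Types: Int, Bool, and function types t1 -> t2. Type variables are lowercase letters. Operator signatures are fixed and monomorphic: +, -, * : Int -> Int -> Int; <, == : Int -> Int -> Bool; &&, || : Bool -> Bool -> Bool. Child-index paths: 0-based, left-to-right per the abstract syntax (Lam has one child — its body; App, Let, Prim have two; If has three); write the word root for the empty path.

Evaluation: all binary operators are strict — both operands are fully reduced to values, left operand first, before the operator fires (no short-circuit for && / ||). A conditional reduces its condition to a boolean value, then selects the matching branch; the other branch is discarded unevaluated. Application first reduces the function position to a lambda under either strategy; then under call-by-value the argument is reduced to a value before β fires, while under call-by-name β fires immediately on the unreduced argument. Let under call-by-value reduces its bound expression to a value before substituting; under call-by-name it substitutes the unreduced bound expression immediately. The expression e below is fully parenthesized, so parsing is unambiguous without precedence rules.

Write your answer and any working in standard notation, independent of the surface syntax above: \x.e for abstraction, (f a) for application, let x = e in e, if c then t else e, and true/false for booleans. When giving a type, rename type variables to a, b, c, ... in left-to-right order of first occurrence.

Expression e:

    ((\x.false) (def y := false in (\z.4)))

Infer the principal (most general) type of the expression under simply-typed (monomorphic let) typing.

Answer: Bool

Trace:
\x._ : a -> Bool
let y : Bool
\z._ : b -> Int
  unify a -> Bool ~ (b -> Int) -> c
  unify a ~ b -> Int
  unify Bool ~ c
_ _ : Bool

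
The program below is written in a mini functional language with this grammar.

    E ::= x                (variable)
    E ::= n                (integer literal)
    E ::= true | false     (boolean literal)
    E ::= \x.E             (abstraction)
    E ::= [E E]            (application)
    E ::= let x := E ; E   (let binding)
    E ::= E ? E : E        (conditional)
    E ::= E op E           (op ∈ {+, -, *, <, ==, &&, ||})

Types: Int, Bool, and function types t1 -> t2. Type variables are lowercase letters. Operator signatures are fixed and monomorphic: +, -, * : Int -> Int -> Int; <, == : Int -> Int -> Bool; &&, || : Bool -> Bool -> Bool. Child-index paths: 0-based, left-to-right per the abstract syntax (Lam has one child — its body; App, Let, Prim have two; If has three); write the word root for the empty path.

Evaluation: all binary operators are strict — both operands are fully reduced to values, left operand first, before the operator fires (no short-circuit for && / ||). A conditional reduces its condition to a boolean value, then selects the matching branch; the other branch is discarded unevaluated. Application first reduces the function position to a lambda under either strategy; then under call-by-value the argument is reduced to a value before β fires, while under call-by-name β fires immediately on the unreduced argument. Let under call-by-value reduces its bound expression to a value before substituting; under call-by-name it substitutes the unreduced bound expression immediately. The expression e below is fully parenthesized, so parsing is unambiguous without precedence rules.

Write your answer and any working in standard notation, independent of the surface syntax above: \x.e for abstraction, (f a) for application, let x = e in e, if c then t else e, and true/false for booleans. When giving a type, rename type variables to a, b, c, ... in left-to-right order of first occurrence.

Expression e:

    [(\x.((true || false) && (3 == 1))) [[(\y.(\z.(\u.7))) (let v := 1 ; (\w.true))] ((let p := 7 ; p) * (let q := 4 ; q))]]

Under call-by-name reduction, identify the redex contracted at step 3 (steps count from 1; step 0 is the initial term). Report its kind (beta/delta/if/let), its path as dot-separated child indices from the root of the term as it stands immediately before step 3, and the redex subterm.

Answer: delta at 1 : (3 == 1)

Trace:
step 0: ((\x.((true || false) && (3 == 1))) (((\y.(\z.(\u.7))) (let v = 1 in (\w.true))) ((let p = 7 in p) * (let q = 4 in q))))
step 1: [beta@root] ((true || false) && (3 == 1))
step 2: [delta@0] (true && (3 == 1))
step 3: [delta@1] (true && false)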